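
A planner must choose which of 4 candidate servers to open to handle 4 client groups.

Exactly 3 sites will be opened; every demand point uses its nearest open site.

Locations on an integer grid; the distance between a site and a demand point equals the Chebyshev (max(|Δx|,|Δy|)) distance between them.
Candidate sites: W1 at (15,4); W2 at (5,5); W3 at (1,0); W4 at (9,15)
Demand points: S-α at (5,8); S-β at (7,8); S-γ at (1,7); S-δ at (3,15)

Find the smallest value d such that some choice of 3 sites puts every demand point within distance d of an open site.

Open {W1, W2, W4}.
  Farthest demand point is S-δ at distance 6 (to W4); all others are ≤ 6.
With {W2, W3, W4} the worst case is 6.
With {W1, W3, W4} the worst case is 7.
No size-3 selection achieves below 6.

6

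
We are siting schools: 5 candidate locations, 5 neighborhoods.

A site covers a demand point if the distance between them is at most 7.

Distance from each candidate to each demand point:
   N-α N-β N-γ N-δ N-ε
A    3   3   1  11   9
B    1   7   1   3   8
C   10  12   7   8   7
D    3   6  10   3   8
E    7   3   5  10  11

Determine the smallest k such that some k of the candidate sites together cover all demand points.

2

Coverage sets (demand points within 7 of each site):
  A: {N-α, N-β, N-γ}
  B: {N-α, N-β, N-γ, N-δ}
  C: {N-γ, N-ε}
  D: {N-α, N-β, N-δ}
  E: {N-α, N-β, N-γ}
No single site covers all 5 demand points.
But {B, C} covers everything, so the minimum is 2.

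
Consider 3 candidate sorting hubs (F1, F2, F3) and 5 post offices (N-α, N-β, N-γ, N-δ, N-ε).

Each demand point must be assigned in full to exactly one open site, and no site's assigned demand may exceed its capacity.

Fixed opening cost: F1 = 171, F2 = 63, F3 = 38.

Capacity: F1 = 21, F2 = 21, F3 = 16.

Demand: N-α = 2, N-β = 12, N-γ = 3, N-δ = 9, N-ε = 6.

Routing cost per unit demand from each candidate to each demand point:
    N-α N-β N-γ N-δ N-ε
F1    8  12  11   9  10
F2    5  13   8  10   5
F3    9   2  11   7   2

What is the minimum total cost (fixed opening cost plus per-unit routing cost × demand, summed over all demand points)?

Open {F2, F3}; cheapest assignment that respects the capacities:
  F2 (cap 21, load 20): N-α, N-γ, N-δ, N-ε — cost 2×5 + 3×8 + 9×10 + 6×5 = 154
  F3 (cap 16, load 12): N-β — cost 12×2 = 24
  Shipping 178, fixed 101 → total 279.
  Any other capacity-feasible assignment to {F2, F3} ships for at least 178.
Compare {F1, F3}: its best feasible assignment gives total 423.
Compare {F1, F2, F3}: its best feasible assignment gives total 441.
Every other set of open sites that can feasibly serve all demand totals ≥ 423 even under its best assignment. Minimum: 279.

279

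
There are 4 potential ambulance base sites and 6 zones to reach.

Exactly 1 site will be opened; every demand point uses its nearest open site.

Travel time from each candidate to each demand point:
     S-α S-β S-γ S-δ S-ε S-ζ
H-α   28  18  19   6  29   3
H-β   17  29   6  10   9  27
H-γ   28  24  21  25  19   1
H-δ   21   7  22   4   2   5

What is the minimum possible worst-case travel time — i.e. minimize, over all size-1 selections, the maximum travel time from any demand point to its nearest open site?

22

Open {H-δ}.
  Farthest demand point is S-γ at travel time 22 (to H-δ); all others are ≤ 22.
With {H-γ} the worst case is 28.
With {H-α} the worst case is 29.
No size-1 selection achieves below 22.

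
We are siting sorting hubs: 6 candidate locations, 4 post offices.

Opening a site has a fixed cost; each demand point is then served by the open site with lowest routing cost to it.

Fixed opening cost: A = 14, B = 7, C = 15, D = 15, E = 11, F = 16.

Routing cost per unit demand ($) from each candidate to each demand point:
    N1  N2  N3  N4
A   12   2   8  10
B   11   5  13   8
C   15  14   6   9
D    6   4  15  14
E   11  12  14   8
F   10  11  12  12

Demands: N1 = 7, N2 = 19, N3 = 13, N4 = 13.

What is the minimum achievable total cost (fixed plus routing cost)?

313

Open {A, B, C, D}: assign each demand point to its cheapest open site.
  N1→D 7×6=42, N2→A 19×2=38, N3→C 13×6=78, N4→B 13×8=104
  routing cost 262, fixed 51 → total 313.
Compare {A, C, D, E}: routing cost 262 + fixed 55 = 317.
Compare {A, C, D}: routing cost 275 + fixed 44 = 319.
Compare {A, B, D}: routing cost 288 + fixed 36 = 324.
All other subsets cost ≥ 317. Minimum total cost: 313.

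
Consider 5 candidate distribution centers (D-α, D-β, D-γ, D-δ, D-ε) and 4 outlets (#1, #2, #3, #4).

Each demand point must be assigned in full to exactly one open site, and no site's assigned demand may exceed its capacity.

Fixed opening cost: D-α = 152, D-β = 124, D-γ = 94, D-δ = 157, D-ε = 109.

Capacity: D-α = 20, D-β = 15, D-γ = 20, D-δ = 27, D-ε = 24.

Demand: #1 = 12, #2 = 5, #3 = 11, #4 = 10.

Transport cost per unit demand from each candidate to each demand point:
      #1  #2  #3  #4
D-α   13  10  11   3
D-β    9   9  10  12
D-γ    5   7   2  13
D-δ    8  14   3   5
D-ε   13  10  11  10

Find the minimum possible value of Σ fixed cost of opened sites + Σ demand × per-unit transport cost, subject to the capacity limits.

429

Open {D-γ, D-δ}; cheapest assignment that respects the capacities:
  D-γ (cap 20, load 17): #1, #2 — cost 12×5 + 5×7 = 95
  D-δ (cap 27, load 21): #3, #4 — cost 11×3 + 10×5 = 83
  Shipping 178, fixed 251 → total 429.
  Any other capacity-feasible assignment to {D-γ, D-δ} ships for at least 178.
Compare {D-γ, D-ε}: its best feasible assignment gives total 516.
Compare {D-α, D-δ}: its best feasible assignment gives total 518.
Every other set of open sites that can feasibly serve all demand totals ≥ 516 even under its best assignment. Minimum: 429.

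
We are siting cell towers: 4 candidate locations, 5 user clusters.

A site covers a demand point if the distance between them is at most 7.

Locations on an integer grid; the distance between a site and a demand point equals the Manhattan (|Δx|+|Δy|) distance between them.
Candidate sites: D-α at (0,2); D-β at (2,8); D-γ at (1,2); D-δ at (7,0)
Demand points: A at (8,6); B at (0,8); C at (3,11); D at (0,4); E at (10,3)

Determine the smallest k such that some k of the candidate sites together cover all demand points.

2

Coverage sets (demand points within 7 of each site):
  D-α: {B, D}
  D-β: {B, C, D}
  D-γ: {B, D}
  D-δ: {A, E}
No single site covers all 5 demand points.
But {D-β, D-δ} covers everything, so the minimum is 2.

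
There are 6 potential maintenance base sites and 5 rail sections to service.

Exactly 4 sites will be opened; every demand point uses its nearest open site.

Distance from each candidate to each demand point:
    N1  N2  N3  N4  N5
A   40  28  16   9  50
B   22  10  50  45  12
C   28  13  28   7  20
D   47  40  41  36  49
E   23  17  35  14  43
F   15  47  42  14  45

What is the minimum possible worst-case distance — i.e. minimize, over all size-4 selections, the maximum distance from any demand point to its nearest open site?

Open {A, B, C, F}.
  Farthest demand point is N3 at distance 16 (to A); all others are ≤ 16.
With {A, B, D, F} the worst case is 16.
With {A, B, E, F} the worst case is 16.
No size-4 selection achieves below 16.

16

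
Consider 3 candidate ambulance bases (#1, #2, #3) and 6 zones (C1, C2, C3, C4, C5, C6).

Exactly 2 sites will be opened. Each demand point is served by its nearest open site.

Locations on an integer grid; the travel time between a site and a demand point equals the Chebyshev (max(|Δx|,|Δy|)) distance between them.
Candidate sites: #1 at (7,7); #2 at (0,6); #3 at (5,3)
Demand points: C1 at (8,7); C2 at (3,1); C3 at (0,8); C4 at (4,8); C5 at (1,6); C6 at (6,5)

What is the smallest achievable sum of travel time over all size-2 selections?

14

Open {#1, #2}.
  C1→#1 1, C2→#2 5, C3→#2 2, C4→#1 3, C5→#2 1, C6→#1 2  ⇒ total 14.
Compare {#2, #3}: total 15.
Compare {#1, #3}: total 17.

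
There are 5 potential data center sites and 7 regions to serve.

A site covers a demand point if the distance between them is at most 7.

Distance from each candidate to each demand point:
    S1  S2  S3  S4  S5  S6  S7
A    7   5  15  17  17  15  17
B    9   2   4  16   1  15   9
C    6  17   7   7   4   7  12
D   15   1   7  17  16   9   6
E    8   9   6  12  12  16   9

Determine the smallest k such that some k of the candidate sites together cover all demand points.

Coverage sets (demand points within 7 of each site):
  A: {S1, S2}
  B: {S2, S3, S5}
  C: {S1, S3, S4, S5, S6}
  D: {S2, S3, S7}
  E: {S3}
No single site covers all 7 demand points.
But {C, D} covers everything, so the minimum is 2.

2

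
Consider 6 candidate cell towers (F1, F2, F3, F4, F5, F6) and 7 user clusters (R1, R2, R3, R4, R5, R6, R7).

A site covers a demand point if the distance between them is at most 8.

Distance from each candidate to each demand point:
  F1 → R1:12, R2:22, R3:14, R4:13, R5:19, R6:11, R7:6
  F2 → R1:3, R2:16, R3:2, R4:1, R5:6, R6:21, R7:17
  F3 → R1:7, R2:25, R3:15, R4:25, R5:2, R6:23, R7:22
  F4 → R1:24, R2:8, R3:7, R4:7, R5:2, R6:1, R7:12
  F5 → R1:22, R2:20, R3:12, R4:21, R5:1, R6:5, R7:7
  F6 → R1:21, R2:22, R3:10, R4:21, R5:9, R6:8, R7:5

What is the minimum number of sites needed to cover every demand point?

Coverage sets (demand points within 8 of each site):
  F1: {R7}
  F2: {R1, R3, R4, R5}
  F3: {R1, R5}
  F4: {R2, R3, R4, R5, R6}
  F5: {R5, R6, R7}
  F6: {R6, R7}
No 2 sites suffice: every size-2 union leaves at least one demand point uncovered.
But {F1, F2, F4} covers everything, so the minimum is 3.

3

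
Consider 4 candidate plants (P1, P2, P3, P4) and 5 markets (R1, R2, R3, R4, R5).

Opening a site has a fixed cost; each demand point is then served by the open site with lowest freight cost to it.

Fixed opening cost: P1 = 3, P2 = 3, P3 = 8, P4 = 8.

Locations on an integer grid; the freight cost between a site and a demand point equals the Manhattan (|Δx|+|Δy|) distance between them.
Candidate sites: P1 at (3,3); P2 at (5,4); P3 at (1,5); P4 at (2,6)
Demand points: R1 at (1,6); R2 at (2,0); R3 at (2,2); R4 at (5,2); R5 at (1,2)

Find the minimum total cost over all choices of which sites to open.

Open {P1}: assign each demand point to its cheapest open site.
  R1→P1 5, R2→P1 4, R3→P1 2, R4→P1 3, R5→P1 3
  freight cost 17, fixed 3 → total 20.
Compare {P1, P2}: freight cost 16 + fixed 6 = 22.
Compare {P1, P3}: freight cost 13 + fixed 11 = 24.
Compare {P1, P4}: freight cost 13 + fixed 11 = 24.
All other subsets cost ≥ 22. Minimum total cost: 20.

20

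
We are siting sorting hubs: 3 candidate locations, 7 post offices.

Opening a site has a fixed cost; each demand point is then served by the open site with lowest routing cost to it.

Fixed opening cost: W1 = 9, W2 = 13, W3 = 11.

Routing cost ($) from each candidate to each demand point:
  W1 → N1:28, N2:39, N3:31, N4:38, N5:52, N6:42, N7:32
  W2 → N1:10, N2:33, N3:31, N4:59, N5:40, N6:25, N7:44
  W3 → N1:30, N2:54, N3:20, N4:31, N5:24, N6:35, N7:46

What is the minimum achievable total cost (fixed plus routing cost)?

Open {W1, W2, W3}: assign each demand point to its cheapest open site.
  N1→W2 10, N2→W2 33, N3→W3 20, N4→W3 31, N5→W3 24, N6→W2 25, N7→W1 32
  routing cost 175, fixed 33 → total 208.
Compare {W2, W3}: routing cost 187 + fixed 24 = 211.
Compare {W1, W3}: routing cost 209 + fixed 20 = 229.
Compare {W1, W2}: routing cost 209 + fixed 22 = 231.
All other subsets cost ≥ 211. Minimum total cost: 208.

208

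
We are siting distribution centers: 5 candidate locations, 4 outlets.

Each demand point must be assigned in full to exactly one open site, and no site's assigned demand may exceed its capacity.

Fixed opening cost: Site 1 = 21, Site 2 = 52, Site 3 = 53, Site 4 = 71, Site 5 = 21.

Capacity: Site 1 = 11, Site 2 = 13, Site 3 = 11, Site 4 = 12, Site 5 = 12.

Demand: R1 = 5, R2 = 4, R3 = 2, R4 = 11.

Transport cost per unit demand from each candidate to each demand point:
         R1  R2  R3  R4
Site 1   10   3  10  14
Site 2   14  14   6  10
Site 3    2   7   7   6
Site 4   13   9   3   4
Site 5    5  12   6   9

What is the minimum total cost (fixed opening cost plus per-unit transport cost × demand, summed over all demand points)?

206

Open {Site 1, Site 4, Site 5}; cheapest assignment that respects the capacities:
  Site 1 (cap 11, load 4): R2 — cost 4×3 = 12
  Site 4 (cap 12, load 11): R4 — cost 11×4 = 44
  Site 5 (cap 12, load 7): R1, R3 — cost 5×5 + 2×6 = 37
  Shipping 93, fixed 113 → total 206.
  Any other capacity-feasible assignment to {Site 1, Site 4, Site 5} ships for at least 93.
Compare {Site 1, Site 3, Site 5}: its best feasible assignment gives total 210.
Compare {Site 1, Site 4}: its best feasible assignment gives total 218.
Every other set of open sites that can feasibly serve all demand totals ≥ 210 even under its best assignment. Minimum: 206.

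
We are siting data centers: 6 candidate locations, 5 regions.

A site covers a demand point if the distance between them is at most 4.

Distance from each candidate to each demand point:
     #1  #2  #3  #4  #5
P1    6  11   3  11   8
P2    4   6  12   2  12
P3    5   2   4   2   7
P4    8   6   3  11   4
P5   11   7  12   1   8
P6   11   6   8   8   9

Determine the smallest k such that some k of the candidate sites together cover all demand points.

Coverage sets (demand points within 4 of each site):
  P1: {#3}
  P2: {#1, #4}
  P3: {#2, #3, #4}
  P4: {#3, #5}
  P5: {#4}
  P6: {}
No 2 sites suffice: every size-2 union leaves at least one demand point uncovered.
But {P2, P3, P4} covers everything, so the minimum is 3.

3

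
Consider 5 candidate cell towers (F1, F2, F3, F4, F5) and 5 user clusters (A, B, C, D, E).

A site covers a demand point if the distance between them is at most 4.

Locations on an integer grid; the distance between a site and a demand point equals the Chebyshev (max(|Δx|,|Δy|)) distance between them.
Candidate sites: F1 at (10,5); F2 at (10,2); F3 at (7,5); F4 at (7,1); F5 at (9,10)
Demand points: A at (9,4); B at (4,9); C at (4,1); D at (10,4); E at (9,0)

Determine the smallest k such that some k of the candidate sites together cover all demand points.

Coverage sets (demand points within 4 of each site):
  F1: {A, D}
  F2: {A, D, E}
  F3: {A, B, C, D}
  F4: {A, C, D, E}
  F5: {}
No single site covers all 5 demand points.
But {F2, F3} covers everything, so the minimum is 2.

2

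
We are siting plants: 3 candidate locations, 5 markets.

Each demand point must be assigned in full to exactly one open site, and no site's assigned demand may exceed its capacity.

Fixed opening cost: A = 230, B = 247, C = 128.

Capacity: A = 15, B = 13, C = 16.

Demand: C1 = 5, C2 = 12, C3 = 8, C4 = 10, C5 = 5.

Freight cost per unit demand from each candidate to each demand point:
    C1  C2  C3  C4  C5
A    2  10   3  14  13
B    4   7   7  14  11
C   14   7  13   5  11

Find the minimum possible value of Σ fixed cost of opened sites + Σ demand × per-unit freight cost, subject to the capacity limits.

Open {A, B, C}; cheapest assignment that respects the capacities:
  A (cap 15, load 13): C1, C3 — cost 5×2 + 8×3 = 34
  B (cap 13, load 12): C2 — cost 12×7 = 84
  C (cap 16, load 15): C4, C5 — cost 10×5 + 5×11 = 105
  Shipping 223, fixed 605 → total 828.
  Any other capacity-feasible assignment to {A, B, C} ships for at least 223.
Total demand is 40 and no other set of sites has combined capacity ≥ 40, so {A, B, C} is the only feasible choice of open sites. Minimum: 828.

828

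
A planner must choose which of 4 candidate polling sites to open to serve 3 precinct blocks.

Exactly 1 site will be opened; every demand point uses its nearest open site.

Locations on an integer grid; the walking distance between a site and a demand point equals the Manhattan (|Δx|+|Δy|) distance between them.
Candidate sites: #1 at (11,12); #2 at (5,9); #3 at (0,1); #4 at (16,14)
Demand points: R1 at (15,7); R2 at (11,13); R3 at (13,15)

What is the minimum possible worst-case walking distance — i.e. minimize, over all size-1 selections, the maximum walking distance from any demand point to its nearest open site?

8

Open {#4}.
  Farthest demand point is R1 at walking distance 8 (to #4); all others are ≤ 8.
With {#1} the worst case is 9.
With {#2} the worst case is 14.
No size-1 selection achieves below 8.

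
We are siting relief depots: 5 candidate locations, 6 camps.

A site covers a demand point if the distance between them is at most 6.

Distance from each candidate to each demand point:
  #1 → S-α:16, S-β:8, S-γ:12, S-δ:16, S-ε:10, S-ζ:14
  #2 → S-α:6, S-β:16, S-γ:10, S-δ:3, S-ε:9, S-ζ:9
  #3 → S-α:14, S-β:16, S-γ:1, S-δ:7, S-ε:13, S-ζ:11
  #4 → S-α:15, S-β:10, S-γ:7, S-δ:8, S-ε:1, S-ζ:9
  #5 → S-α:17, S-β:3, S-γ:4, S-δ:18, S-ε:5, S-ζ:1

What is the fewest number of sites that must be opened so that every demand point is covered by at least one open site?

Coverage sets (demand points within 6 of each site):
  #1: {}
  #2: {S-α, S-δ}
  #3: {S-γ}
  #4: {S-ε}
  #5: {S-β, S-γ, S-ε, S-ζ}
No single site covers all 6 demand points.
But {#2, #5} covers everything, so the minimum is 2.

2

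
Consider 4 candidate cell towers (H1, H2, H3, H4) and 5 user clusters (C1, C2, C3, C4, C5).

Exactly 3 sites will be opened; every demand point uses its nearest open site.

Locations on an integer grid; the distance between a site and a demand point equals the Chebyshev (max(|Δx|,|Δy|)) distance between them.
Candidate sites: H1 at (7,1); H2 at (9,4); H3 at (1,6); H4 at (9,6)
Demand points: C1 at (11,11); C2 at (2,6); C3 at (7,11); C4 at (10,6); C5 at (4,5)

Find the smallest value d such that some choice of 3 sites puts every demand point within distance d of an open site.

5

Open {H1, H2, H4}.
  Farthest demand point is C1 at distance 5 (to H4); all others are ≤ 5.
With {H1, H3, H4} the worst case is 5.
With {H2, H3, H4} the worst case is 5.
No size-3 selection achieves below 5.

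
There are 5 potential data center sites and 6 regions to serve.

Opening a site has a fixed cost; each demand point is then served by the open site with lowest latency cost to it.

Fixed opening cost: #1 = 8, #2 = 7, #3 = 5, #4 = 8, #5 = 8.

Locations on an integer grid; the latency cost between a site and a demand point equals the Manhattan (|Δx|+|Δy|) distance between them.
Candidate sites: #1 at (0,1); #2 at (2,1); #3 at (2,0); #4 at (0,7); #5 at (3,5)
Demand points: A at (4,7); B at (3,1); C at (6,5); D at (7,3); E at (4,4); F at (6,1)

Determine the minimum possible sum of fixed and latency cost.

Open {#5}: assign each demand point to its cheapest open site.
  A→#5 3, B→#5 4, C→#5 3, D→#5 6, E→#5 2, F→#5 7
  latency cost 25, fixed 8 → total 33.
Compare {#2, #5}: latency cost 19 + fixed 15 = 34.
Compare {#3, #5}: latency cost 21 + fixed 13 = 34.
Compare {#1, #5}: latency cost 23 + fixed 16 = 39.
All other subsets cost ≥ 34. Minimum total cost: 33.

33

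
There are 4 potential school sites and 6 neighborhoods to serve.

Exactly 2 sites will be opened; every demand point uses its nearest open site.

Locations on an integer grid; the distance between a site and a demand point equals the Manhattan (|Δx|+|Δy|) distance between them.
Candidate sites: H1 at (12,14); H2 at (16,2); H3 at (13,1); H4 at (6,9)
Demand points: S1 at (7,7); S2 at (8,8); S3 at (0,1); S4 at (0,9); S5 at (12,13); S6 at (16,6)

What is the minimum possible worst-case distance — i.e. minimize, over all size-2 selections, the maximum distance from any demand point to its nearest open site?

13

Open {H3, H4}.
  Farthest demand point is S3 at distance 13 (to H3); all others are ≤ 13.
With {H1, H4} the worst case is 14.
With {H2, H4} the worst case is 14.
No size-2 selection achieves below 13.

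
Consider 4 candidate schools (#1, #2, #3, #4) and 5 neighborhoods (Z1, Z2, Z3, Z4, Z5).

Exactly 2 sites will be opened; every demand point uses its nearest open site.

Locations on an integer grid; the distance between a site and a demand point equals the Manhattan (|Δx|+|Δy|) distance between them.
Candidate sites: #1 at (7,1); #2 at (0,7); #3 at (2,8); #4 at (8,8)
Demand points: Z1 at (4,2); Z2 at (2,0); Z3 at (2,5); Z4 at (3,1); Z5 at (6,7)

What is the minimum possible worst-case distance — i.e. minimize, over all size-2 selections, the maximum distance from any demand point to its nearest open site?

Open {#1, #2}.
  Farthest demand point is Z2 at distance 6 (to #1); all others are ≤ 6.
With {#1, #3} the worst case is 6.
With {#2, #3} the worst case is 8.
No size-2 selection achieves below 6.

6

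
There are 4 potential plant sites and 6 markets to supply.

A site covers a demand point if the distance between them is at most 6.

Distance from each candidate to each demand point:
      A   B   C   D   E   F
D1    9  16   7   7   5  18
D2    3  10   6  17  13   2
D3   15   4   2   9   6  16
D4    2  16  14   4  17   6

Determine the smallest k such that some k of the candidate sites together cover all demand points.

2

Coverage sets (demand points within 6 of each site):
  D1: {E}
  D2: {A, C, F}
  D3: {B, C, E}
  D4: {A, D, F}
No single site covers all 6 demand points.
But {D3, D4} covers everything, so the minimum is 2.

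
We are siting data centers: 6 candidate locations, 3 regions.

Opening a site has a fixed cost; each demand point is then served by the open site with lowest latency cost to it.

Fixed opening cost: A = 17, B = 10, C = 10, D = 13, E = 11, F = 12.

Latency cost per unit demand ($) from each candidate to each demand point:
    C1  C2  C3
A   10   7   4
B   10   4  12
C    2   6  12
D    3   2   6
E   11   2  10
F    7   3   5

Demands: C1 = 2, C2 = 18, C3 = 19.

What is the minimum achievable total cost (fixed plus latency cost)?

148

Open {A, D}: assign each demand point to its cheapest open site.
  C1→D 2×3=6, C2→D 18×2=36, C3→A 19×4=76
  latency cost 118, fixed 30 → total 148.
Compare {A, C, E}: latency cost 116 + fixed 38 = 154.
Compare {A, C, D}: latency cost 116 + fixed 40 = 156.
Compare {A, B, D}: latency cost 118 + fixed 40 = 158.
All other subsets cost ≥ 154. Minimum total cost: 148.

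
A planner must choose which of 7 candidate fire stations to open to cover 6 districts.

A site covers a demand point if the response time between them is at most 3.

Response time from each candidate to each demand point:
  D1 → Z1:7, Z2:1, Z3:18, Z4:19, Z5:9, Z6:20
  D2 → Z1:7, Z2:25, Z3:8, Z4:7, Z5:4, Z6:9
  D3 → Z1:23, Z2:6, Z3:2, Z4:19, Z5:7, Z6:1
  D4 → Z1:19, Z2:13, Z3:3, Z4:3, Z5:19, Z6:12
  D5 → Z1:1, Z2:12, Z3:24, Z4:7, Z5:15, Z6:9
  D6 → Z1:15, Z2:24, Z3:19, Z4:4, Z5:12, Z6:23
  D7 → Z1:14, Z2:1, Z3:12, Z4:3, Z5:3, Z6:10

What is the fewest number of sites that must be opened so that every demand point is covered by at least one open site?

3

Coverage sets (demand points within 3 of each site):
  D1: {Z2}
  D2: {}
  D3: {Z3, Z6}
  D4: {Z3, Z4}
  D5: {Z1}
  D6: {}
  D7: {Z2, Z4, Z5}
No 2 sites suffice: every size-2 union leaves at least one demand point uncovered.
But {D3, D5, D7} covers everything, so the minimum is 3.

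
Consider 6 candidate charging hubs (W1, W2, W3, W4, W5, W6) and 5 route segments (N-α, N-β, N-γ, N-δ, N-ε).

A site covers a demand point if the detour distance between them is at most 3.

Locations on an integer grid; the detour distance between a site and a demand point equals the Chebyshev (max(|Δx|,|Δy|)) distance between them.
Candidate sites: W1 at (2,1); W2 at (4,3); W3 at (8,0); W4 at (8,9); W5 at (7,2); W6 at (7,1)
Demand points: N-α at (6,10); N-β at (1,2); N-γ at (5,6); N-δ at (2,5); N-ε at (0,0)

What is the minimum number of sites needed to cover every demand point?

3

Coverage sets (demand points within 3 of each site):
  W1: {N-β, N-ε}
  W2: {N-β, N-γ, N-δ}
  W3: {}
  W4: {N-α, N-γ}
  W5: {}
  W6: {}
No 2 sites suffice: every size-2 union leaves at least one demand point uncovered.
But {W1, W2, W4} covers everything, so the minimum is 3.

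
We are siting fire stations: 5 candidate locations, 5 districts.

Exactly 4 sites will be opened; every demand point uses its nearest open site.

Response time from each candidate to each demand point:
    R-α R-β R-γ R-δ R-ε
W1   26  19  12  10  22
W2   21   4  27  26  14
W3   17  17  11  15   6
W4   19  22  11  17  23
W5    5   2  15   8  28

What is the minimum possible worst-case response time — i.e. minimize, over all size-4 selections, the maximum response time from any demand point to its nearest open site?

11

Open {W1, W2, W3, W5}.
  Farthest demand point is R-γ at response time 11 (to W3); all others are ≤ 11.
With {W1, W3, W4, W5} the worst case is 11.
With {W2, W3, W4, W5} the worst case is 11.
No size-4 selection achieves below 11.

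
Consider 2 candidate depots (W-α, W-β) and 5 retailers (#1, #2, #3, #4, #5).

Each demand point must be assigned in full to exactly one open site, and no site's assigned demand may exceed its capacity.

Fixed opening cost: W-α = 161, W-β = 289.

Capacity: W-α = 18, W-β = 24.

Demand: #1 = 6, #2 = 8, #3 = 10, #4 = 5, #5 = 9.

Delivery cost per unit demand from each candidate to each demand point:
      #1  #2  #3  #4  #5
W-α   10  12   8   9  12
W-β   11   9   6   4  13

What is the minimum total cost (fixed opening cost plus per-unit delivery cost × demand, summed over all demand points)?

770

Open {W-α, W-β}; cheapest assignment that respects the capacities:
  W-α (cap 18, load 15): #1, #5 — cost 6×10 + 9×12 = 168
  W-β (cap 24, load 23): #2, #3, #4 — cost 8×9 + 10×6 + 5×4 = 152
  Shipping 320, fixed 450 → total 770.
  Any other capacity-feasible assignment to {W-α, W-β} ships for at least 320.
Total demand is 38 and no other set of sites has combined capacity ≥ 38, so {W-α, W-β} is the only feasible choice of open sites. Minimum: 770.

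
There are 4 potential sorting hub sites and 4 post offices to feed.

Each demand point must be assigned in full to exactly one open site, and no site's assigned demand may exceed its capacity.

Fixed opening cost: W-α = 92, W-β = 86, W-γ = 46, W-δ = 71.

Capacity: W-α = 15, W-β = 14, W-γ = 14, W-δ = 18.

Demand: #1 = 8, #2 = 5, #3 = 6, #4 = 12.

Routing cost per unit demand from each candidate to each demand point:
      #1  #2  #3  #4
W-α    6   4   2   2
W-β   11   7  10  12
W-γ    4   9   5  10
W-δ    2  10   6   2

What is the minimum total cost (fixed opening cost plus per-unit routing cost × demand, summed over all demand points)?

253

Open {W-γ, W-δ}; cheapest assignment that respects the capacities:
  W-γ (cap 14, load 14): #1, #3 — cost 8×4 + 6×5 = 62
  W-δ (cap 18, load 17): #2, #4 — cost 5×10 + 12×2 = 74
  Shipping 136, fixed 117 → total 253.
  Any other capacity-feasible assignment to {W-γ, W-δ} ships for at least 136.
Compare {W-α, W-δ}: its best feasible assignment gives total 291.
Compare {W-α, W-γ, W-δ}: its best feasible assignment gives total 297.
Every other set of open sites that can feasibly serve all demand totals ≥ 291 even under its best assignment. Minimum: 253.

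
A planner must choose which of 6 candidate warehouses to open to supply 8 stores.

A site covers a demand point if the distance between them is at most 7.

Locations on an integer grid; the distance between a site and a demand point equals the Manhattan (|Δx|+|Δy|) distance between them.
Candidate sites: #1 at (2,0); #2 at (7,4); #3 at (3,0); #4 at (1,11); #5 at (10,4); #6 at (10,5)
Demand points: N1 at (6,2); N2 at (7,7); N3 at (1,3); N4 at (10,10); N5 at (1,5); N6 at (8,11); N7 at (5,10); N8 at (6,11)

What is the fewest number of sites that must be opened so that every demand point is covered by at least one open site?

3

Coverage sets (demand points within 7 of each site):
  #1: {N1, N3, N5}
  #2: {N1, N2, N3, N5}
  #3: {N1, N3, N5}
  #4: {N5, N6, N7, N8}
  #5: {N1, N2, N4}
  #6: {N1, N2, N4}
No 2 sites suffice: every size-2 union leaves at least one demand point uncovered.
But {#1, #4, #5} covers everything, so the minimum is 3.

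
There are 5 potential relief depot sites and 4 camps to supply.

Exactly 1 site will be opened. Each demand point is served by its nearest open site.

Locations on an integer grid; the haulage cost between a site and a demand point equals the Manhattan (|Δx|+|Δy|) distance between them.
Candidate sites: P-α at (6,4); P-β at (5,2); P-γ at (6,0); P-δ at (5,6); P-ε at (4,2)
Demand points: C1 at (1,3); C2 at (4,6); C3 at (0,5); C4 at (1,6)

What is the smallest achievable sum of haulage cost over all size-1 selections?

Open {P-δ}.
  C1→P-δ 7, C2→P-δ 1, C3→P-δ 6, C4→P-δ 4  ⇒ total 18.
Compare {P-ε}: total 22.
Compare {P-α}: total 24.
No size-1 selection does better; minimum is 18.

18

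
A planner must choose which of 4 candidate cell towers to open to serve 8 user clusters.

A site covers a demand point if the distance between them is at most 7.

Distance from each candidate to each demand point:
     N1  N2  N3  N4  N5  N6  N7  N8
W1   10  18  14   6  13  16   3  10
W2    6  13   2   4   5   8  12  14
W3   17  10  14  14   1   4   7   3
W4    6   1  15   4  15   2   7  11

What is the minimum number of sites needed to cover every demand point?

3

Coverage sets (demand points within 7 of each site):
  W1: {N4, N7}
  W2: {N1, N3, N4, N5}
  W3: {N5, N6, N7, N8}
  W4: {N1, N2, N4, N6, N7}
No 2 sites suffice: every size-2 union leaves at least one demand point uncovered.
But {W2, W3, W4} covers everything, so the minimum is 3.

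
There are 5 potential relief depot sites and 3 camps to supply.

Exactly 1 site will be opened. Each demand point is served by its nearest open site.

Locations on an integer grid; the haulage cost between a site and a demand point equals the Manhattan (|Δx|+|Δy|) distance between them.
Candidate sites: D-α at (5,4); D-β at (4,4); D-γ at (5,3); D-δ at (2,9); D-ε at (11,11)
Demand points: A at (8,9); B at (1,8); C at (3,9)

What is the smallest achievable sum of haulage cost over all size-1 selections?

9

Open {D-δ}.
  A→D-δ 6, B→D-δ 2, C→D-δ 1  ⇒ total 9.
Compare {D-β}: total 22.
Compare {D-α}: total 23.
No size-1 selection does better; minimum is 9.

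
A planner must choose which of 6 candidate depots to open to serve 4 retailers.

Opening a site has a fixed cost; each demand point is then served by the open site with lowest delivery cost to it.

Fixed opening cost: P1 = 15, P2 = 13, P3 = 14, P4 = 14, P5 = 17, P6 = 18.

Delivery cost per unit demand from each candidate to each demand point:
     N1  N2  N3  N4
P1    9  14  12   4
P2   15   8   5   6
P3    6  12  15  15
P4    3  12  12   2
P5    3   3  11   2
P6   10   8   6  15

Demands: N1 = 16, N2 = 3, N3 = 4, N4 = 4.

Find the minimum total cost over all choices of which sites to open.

Open {P2, P5}: assign each demand point to its cheapest open site.
  N1→P5 16×3=48, N2→P5 3×3=9, N3→P2 4×5=20, N4→P5 4×2=8
  delivery cost 85, fixed 30 → total 115.
Compare {P5, P6}: delivery cost 89 + fixed 35 = 124.
Compare {P5}: delivery cost 109 + fixed 17 = 126.
Compare {P2, P4}: delivery cost 100 + fixed 27 = 127.
All other subsets cost ≥ 124. Minimum total cost: 115.

115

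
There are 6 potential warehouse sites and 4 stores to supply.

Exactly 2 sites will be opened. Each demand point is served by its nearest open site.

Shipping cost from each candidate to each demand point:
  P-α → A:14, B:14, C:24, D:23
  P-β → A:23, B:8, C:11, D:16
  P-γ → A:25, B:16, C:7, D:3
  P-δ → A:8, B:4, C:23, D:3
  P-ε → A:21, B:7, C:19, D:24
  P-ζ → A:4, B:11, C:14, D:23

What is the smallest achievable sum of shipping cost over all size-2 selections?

Open {P-γ, P-δ}.
  A→P-δ 8, B→P-δ 4, C→P-γ 7, D→P-γ 3  ⇒ total 22.
Compare {P-γ, P-ζ}: total 25.
Compare {P-δ, P-ζ}: total 25.
No size-2 selection does better; minimum is 22.

22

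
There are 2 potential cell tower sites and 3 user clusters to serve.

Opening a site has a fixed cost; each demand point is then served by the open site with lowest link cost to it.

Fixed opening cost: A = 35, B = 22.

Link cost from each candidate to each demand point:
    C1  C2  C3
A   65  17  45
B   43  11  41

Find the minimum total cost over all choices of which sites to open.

Open {B}: assign each demand point to its cheapest open site.
  C1→B 43, C2→B 11, C3→B 41
  link cost 95, fixed 22 → total 117.
Compare {A, B}: link cost 95 + fixed 57 = 152.
Compare {A}: link cost 127 + fixed 35 = 162.

117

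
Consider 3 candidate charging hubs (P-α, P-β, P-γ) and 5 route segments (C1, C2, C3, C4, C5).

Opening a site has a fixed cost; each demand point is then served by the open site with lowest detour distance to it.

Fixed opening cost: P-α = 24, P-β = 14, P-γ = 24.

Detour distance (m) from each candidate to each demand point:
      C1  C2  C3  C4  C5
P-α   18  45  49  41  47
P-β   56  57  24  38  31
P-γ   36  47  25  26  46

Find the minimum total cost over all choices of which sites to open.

Open {P-α, P-β}: assign each demand point to its cheapest open site.
  C1→P-α 18, C2→P-α 45, C3→P-β 24, C4→P-β 38, C5→P-β 31
  detour distance 156, fixed 38 → total 194.
Compare {P-β, P-γ}: detour distance 164 + fixed 38 = 202.
Compare {P-γ}: detour distance 180 + fixed 24 = 204.
Compare {P-α, P-β, P-γ}: detour distance 144 + fixed 62 = 206.
All other subsets cost ≥ 202. Minimum total cost: 194.

194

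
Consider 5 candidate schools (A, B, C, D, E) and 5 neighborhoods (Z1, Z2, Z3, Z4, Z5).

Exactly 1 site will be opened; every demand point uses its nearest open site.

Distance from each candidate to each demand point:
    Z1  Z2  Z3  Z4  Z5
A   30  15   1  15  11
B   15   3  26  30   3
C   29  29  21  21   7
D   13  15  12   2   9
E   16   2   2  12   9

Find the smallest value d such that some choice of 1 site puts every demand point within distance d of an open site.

Open {D}.
  Farthest demand point is Z2 at distance 15 (to D); all others are ≤ 15.
With {E} the worst case is 16.
With {C} the worst case is 29.
No size-1 selection achieves below 15.

15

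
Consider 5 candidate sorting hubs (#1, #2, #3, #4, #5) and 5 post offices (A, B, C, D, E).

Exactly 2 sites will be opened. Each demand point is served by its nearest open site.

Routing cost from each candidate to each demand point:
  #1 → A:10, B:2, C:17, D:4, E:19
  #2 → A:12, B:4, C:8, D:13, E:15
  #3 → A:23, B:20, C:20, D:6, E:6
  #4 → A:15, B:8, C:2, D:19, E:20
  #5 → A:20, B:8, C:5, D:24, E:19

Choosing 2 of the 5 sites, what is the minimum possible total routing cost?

36

Open {#2, #3}.
  A→#2 12, B→#2 4, C→#2 8, D→#3 6, E→#3 6  ⇒ total 36.
Compare {#1, #4}: total 37.
Compare {#3, #4}: total 37.
No size-2 selection does better; minimum is 36.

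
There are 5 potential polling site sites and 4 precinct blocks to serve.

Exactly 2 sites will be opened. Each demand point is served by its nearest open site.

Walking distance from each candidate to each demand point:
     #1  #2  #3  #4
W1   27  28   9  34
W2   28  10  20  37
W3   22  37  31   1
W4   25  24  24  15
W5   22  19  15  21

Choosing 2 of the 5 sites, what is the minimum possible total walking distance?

53

Open {W2, W3}.
  #1→W3 22, #2→W2 10, #3→W2 20, #4→W3 1  ⇒ total 53.
Compare {W3, W5}: total 57.
Compare {W1, W3}: total 60.
No size-2 selection does better; minimum is 53.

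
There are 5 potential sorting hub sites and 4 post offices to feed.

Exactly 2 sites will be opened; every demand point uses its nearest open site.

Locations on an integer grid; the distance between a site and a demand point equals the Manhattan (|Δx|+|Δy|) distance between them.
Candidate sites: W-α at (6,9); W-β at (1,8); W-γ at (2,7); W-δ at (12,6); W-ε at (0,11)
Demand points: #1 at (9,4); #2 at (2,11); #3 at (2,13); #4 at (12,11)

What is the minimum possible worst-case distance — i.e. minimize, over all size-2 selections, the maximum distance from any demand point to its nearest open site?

Open {W-δ, W-ε}.
  Farthest demand point is #1 at distance 5 (to W-δ); all others are ≤ 5.
With {W-β, W-δ} the worst case is 6.
With {W-γ, W-δ} the worst case is 6.
No size-2 selection achieves below 5.

5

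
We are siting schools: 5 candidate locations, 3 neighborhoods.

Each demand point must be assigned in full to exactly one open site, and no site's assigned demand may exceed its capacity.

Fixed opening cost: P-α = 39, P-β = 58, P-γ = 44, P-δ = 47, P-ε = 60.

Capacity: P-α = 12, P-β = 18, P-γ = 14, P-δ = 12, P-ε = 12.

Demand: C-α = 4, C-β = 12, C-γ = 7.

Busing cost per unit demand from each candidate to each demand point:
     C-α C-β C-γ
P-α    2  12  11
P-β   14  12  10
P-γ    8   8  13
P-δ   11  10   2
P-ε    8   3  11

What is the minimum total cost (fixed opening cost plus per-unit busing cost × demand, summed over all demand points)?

201

Open {P-δ, P-ε}; cheapest assignment that respects the capacities:
  P-δ (cap 12, load 11): C-α, C-γ — cost 4×11 + 7×2 = 58
  P-ε (cap 12, load 12): C-β — cost 12×3 = 36
  Shipping 94, fixed 107 → total 201.
  Any other capacity-feasible assignment to {P-δ, P-ε} ships for at least 94.
Compare {P-α, P-δ, P-ε}: its best feasible assignment gives total 204.
Compare {P-α, P-ε}: its best feasible assignment gives total 220.
Every other set of open sites that can feasibly serve all demand totals ≥ 204 even under its best assignment. Minimum: 201.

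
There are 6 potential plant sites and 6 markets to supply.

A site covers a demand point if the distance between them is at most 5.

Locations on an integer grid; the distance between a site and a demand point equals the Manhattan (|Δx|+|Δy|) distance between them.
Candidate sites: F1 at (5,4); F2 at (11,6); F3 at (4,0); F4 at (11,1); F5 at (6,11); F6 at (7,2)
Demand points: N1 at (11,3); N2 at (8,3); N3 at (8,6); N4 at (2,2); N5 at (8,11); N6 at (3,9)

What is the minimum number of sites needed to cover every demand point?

Coverage sets (demand points within 5 of each site):
  F1: {N2, N3, N4}
  F2: {N1, N3}
  F3: {N4}
  F4: {N1, N2}
  F5: {N5, N6}
  F6: {N1, N2, N3, N4}
No single site covers all 6 demand points.
But {F5, F6} covers everything, so the minimum is 2.

2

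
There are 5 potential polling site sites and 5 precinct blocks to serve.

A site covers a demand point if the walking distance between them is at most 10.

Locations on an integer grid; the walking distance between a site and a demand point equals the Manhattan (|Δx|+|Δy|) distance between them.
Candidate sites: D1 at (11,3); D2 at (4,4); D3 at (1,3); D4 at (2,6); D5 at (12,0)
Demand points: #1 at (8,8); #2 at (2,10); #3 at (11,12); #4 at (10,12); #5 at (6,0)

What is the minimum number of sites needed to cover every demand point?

Coverage sets (demand points within 10 of each site):
  D1: {#1, #3, #4, #5}
  D2: {#1, #2, #5}
  D3: {#2, #5}
  D4: {#1, #2, #5}
  D5: {#5}
No single site covers all 5 demand points.
But {D1, D2} covers everything, so the minimum is 2.

2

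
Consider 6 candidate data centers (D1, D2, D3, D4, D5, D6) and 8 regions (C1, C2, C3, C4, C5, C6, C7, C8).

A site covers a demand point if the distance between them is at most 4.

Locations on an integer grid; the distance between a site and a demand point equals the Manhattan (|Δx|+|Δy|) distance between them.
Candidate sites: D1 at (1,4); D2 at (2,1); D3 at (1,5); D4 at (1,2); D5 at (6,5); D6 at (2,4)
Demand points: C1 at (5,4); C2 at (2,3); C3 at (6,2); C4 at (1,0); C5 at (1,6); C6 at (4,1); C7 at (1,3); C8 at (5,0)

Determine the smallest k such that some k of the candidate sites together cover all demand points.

3

Coverage sets (demand points within 4 of each site):
  D1: {C1, C2, C4, C5, C7}
  D2: {C2, C4, C6, C7, C8}
  D3: {C2, C5, C7}
  D4: {C2, C4, C5, C6, C7}
  D5: {C1, C3}
  D6: {C1, C2, C5, C7}
No 2 sites suffice: every size-2 union leaves at least one demand point uncovered.
But {D1, D2, D5} covers everything, so the minimum is 3.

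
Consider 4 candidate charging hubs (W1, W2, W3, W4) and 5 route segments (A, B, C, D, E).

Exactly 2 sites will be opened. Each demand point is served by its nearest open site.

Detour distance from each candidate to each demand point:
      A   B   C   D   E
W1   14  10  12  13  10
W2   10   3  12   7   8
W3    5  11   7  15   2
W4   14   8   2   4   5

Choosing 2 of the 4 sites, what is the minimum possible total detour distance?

21

Open {W3, W4}.
  A→W3 5, B→W4 8, C→W4 2, D→W4 4, E→W3 2  ⇒ total 21.
Compare {W2, W3}: total 24.
Compare {W2, W4}: total 24.
No size-2 selection does better; minimum is 21.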